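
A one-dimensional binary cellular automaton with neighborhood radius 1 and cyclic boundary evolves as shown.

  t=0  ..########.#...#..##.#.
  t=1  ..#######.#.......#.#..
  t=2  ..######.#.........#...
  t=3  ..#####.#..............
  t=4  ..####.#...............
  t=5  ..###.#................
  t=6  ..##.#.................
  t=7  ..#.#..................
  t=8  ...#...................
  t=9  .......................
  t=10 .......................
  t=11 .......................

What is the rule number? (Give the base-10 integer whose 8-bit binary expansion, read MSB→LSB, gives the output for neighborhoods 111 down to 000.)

168

  nb ###: next=#  (t=0,i=3, bit7=1)
  nb ##.: next=.  (t=0,i=9, bit6=0)
  nb #.#: next=#  (t=0,i=10, bit5=1)
  nb #..: next=.  (t=0,i=12, bit4=0)
  nb .##: next=#  (t=0,i=2, bit3=1)
  nb .#.: next=.  (t=0,i=11, bit2=0)
  nb ..#: next=.  (t=0,i=1, bit1=0)
  nb ...: next=.  (t=0,i=0, bit0=0)
  bits 10101000 = 168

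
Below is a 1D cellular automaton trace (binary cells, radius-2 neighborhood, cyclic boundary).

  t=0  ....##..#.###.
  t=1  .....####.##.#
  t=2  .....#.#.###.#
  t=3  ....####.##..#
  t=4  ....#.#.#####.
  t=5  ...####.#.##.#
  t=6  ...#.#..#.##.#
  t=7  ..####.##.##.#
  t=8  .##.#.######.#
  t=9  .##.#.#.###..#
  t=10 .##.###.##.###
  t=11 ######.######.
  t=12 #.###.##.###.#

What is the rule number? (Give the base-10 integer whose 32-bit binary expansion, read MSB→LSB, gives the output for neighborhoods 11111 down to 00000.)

  nb #####: next=#  (t=4,i=10, bit31=1)
  nb ####.: next=#  (t=1,i=7, bit30=1)
  nb ###.#: next=.  (t=1,i=8, bit29=0)
  nb ###..: next=.  (t=0,i=12, bit28=0)
  nb ##.##: next=#  (t=1,i=9, bit27=1)
  nb ##.#.: next=.  (t=1,i=12, bit26=0)
  nb ##..#: next=#  (t=0,i=6, bit25=1)
  nb ##...: next=#  (t=0,i=13, bit24=1)
  nb #.###: next=#  (t=0,i=10, bit23=1)
  nb #.##.: next=#  (t=1,i=10, bit22=1)
  nb #.#.#: next=#  (t=2,i=7, bit21=1)
  nb #.#..: next=#  (t=1,i=13, bit20=1)
  nb #..##: next=#  (t=7,i=1, bit19=1)
  nb #..#.: next=#  (t=0,i=7, bit18=1)
  nb #...#: next=.  (t=5,i=1, bit17=0)
  nb #....: next=.  (t=0,i=0, bit16=0)
  nb .####: next=.  (t=1,i=6, bit15=0)
  nb .###.: next=#  (t=0,i=11, bit14=1)
  nb .##.#: next=#  (t=1,i=11, bit13=1)
  nb .##..: next=#  (t=0,i=5, bit12=1)
  nb .#.##: next=.  (t=0,i=9, bit11=0)
  nb .#.#.: next=#  (t=2,i=6, bit10=1)
  nb .#..#: next=.  (t=6,i=6, bit9=0)
  nb .#...: next=.  (t=1,i=0, bit8=0)
  nb ..###: next=#  (t=1,i=5, bit7=1)
  nb ..##.: next=.  (t=0,i=4, bit6=0)
  nb ..#.#: next=#  (t=0,i=8, bit5=1)
  nb ..#..: next=.  (t=3,i=13, bit4=0)
  nb ...##: next=.  (t=0,i=3, bit3=0)
  nb ...#.: next=#  (t=2,i=4, bit2=1)
  nb ....#: next=.  (t=0,i=2, bit1=0)
  nb .....: next=.  (t=0,i=1, bit0=0)
  bits 11001011111111000111010010100100 = 3422319780

3422319780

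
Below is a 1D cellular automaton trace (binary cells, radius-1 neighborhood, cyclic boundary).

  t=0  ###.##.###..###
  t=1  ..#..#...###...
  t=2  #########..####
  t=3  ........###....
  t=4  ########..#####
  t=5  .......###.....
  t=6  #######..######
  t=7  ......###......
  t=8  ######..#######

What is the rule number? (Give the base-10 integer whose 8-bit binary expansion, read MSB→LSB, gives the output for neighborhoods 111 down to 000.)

87

  ###|.  b7=0 t=0,i=0
  ##.|#  b6=1 t=0,i=2
  #.#|.  b5=0 t=0,i=3
  #..|#  b4=1 t=0,i=10
  .##|.  b3=0 t=0,i=4
  .#.|#  b2=1 t=1,i=2
  ..#|#  b1=1 t=0,i=11
  ...|#  b0=1 t=1,i=0
  bits 01010111 = 87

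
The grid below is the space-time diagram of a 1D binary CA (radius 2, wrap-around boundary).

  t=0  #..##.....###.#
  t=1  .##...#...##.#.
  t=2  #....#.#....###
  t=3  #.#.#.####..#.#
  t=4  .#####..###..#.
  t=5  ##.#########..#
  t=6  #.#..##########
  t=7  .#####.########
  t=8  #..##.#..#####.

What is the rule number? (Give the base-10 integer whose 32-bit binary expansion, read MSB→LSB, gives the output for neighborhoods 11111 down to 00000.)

3728297860

  nb #####: next=#  (t=4,i=3, bit31=1)
  nb ####.: next=#  (t=2,i=14, bit30=1)
  nb ###.#: next=.  (t=0,i=12, bit29=0)
  nb ###..: next=#  (t=2,i=0, bit28=1)
  nb ##.##: next=#  (t=0,i=13, bit27=1)
  nb ##.#.: next=#  (t=1,i=12, bit26=1)
  nb ##..#: next=#  (t=0,i=1, bit25=1)
  nb ##...: next=.  (t=0,i=5, bit24=0)
  nb #.###: next=.  (t=3,i=6, bit23=0)
  nb #.##.: next=.  (t=0,i=14, bit22=0)
  nb #.#.#: next=#  (t=3,i=2, bit21=1)
  nb #.#..: next=#  (t=1,i=13, bit20=1)
  nb #..##: next=#  (t=0,i=2, bit19=1)
  nb #..#.: next=.  (t=3,i=11, bit18=0)
  nb #...#: next=.  (t=1,i=4, bit17=0)
  nb #....: next=#  (t=0,i=6, bit16=1)
  nb .####: next=.  (t=2,i=13, bit15=0)
  nb .###.: next=#  (t=0,i=11, bit14=1)
  nb .##.#: next=.  (t=1,i=11, bit13=0)
  nb .##..: next=.  (t=0,i=0, bit12=0)
  nb .#.##: next=#  (t=3,i=5, bit11=1)
  nb .#.#.: next=#  (t=2,i=6, bit10=1)
  nb .#..#: next=#  (t=1,i=14, bit9=1)
  nb .#...: next=#  (t=1,i=7, bit8=1)
  nb ..###: next=#  (t=0,i=10, bit7=1)
  nb ..##.: next=.  (t=0,i=3, bit6=0)
  nb ..#.#: next=.  (t=2,i=5, bit5=0)
  nb ..#..: next=.  (t=1,i=6, bit4=0)
  nb ...##: next=.  (t=0,i=9, bit3=0)
  nb ...#.: next=#  (t=1,i=5, bit2=1)
  nb ....#: next=.  (t=0,i=8, bit1=0)
  nb .....: next=.  (t=0,i=7, bit0=0)
  bits 11011110001110010100111110000100 = 3728297860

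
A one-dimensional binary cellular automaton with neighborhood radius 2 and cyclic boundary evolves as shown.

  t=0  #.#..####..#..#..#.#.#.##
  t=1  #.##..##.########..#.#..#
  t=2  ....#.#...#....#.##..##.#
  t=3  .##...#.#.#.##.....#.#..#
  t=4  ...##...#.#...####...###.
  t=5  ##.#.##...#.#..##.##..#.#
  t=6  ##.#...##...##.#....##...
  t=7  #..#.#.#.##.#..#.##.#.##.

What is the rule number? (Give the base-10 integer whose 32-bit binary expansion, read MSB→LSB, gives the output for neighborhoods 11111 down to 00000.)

  [31] ##### => .  t=1,i=11
  [30] ####. => #  t=0,i=7
  [29] ###.# => #  t=0,i=0
  [28] ###.. => .  t=0,i=8
  [27] ##.## => .  t=1,i=1
  [26] ##.#. => .  t=0,i=1
  [25] ##..# => #  t=0,i=9
  [24] ##... => #  t=3,i=3
  [23] #.### => .  t=0,i=23
  [22] #.##. => .  t=1,i=2
  [21] #.#.# => #  t=0,i=19
  [20] #.#.. => #  t=0,i=2
  [19] #..## => .  t=0,i=4
  [18] #..#. => #  t=0,i=10
  [17] #...# => #  t=2,i=8
  [16] #.... => #  t=2,i=1
  [15] .#### => #  t=0,i=6
  [14] .###. => #  t=0,i=24
  [13] .##.# => .  t=1,i=0
  [12] .##.. => .  t=1,i=3
  [11] .#.## => .  t=0,i=22
  [10] .#.#. => .  t=0,i=18
  [9] .#..# => #  t=0,i=3
  [8] .#... => .  t=2,i=0
  [7] ..### => .  t=0,i=5
  [6] ..##. => #  t=1,i=6
  [5] ..#.# => .  t=0,i=17
  [4] ..#.. => #  t=0,i=11
  [3] ...## => .  t=4,i=2
  [2] ...#. => .  t=2,i=3
  [1] ....# => #  t=2,i=2
  [0] ..... => #  t=3,i=16
  bits 01100011001101111100001001010011 = 1664598611

1664598611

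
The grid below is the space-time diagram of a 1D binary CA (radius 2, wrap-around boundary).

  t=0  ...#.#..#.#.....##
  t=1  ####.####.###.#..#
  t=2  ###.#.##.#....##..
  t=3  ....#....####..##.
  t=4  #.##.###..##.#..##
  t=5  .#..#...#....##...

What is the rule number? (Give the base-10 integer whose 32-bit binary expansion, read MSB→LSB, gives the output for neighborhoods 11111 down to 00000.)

3409416998

  nb #####: next=#  (t=1,i=1, bit31=1)
  nb ####.: next=#  (t=1,i=2, bit30=1)
  nb ###.#: next=.  (t=1,i=3, bit29=0)
  nb ###..: next=.  (t=3,i=12, bit28=0)
  nb ##.##: next=#  (t=1,i=4, bit27=1)
  nb ##.#.: next=.  (t=1,i=13, bit26=0)
  nb ##..#: next=#  (t=2,i=16, bit25=1)
  nb ##...: next=#  (t=0,i=0, bit24=1)
  nb #.###: next=.  (t=1,i=5, bit23=0)
  nb #.##.: next=.  (t=2,i=6, bit22=0)
  nb #.#.#: next=#  (t=2,i=4, bit21=1)
  nb #.#..: next=#  (t=0,i=5, bit20=1)
  nb #..##: next=.  (t=1,i=16, bit19=0)
  nb #..#.: next=#  (t=0,i=7, bit18=1)
  nb #...#: next=#  (t=0,i=1, bit17=1)
  nb #....: next=#  (t=0,i=12, bit16=1)
  nb .####: next=#  (t=1,i=0, bit15=1)
  nb .###.: next=.  (t=1,i=11, bit14=0)
  nb .##.#: next=.  (t=2,i=7, bit13=0)
  nb .##..: next=#  (t=0,i=17, bit12=1)
  nb .#.##: next=.  (t=2,i=5, bit11=0)
  nb .#.#.: next=.  (t=0,i=4, bit10=0)
  nb .#..#: next=#  (t=0,i=6, bit9=1)
  nb .#...: next=#  (t=0,i=11, bit8=1)
  nb ..###: next=.  (t=1,i=17, bit7=0)
  nb ..##.: next=.  (t=0,i=16, bit6=0)
  nb ..#.#: next=#  (t=0,i=3, bit5=1)
  nb ..#..: next=.  (t=3,i=4, bit4=0)
  nb ...##: next=.  (t=0,i=15, bit3=0)
  nb ...#.: next=#  (t=0,i=2, bit2=1)
  nb ....#: next=#  (t=0,i=14, bit1=1)
  nb .....: next=.  (t=0,i=13, bit0=0)
  bits 11001011001101111001001100100110 = 3409416998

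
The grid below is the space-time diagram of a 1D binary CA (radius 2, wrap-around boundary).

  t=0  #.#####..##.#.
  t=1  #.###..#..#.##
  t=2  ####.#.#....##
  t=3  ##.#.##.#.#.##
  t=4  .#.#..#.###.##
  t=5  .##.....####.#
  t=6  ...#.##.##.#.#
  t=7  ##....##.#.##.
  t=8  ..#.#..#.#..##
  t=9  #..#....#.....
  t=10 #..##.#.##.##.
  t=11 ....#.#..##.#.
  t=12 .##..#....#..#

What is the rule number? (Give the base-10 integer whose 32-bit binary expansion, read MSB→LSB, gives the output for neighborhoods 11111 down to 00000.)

  #####|#  b31=1 t=0,i=4
  ####.|.  b30=0 t=0,i=5
  ###.#|#  b29=1 t=1,i=0
  ###..|.  b28=0 t=0,i=6
  ##.##|#  b27=1 t=1,i=1
  ##.#.|.  b26=0 t=0,i=11
  ##..#|#  b25=1 t=0,i=7
  ##...|#  b24=1 t=5,i=3
  #.###|#  b23=1 t=0,i=2
  #.##.|.  b22=0 t=3,i=5
  #.#.#|#  b21=1 t=0,i=0
  #.#..|.  b20=0 t=2,i=7
  #..##|.  b19=0 t=0,i=8
  #..#.|.  b18=0 t=1,i=6
  #...#|#  b17=1 t=6,i=1
  #....|.  b16=0 t=2,i=9
  .####|#  b15=1 t=0,i=3
  .###.|#  b14=1 t=1,i=3
  .##.#|#  b13=1 t=0,i=10
  .##..|.  b12=0 t=5,i=2
  .#.##|.  b11=0 t=0,i=1
  .#.#.|#  b10=1 t=0,i=13
  .#..#|.  b9=0 t=1,i=8
  .#...|#  b8=1 t=2,i=8
  ..###|#  b7=1 t=2,i=12
  ..##.|.  b6=0 t=0,i=9
  ..#.#|.  b5=0 t=1,i=10
  ..#..|#  b4=1 t=1,i=7
  ...##|.  b3=0 t=2,i=11
  ...#.|.  b2=0 t=6,i=2
  ....#|#  b1=1 t=2,i=10
  .....|#  b0=1 t=5,i=5
  bits 10101011101000101110010110010011 = 2879579539

2879579539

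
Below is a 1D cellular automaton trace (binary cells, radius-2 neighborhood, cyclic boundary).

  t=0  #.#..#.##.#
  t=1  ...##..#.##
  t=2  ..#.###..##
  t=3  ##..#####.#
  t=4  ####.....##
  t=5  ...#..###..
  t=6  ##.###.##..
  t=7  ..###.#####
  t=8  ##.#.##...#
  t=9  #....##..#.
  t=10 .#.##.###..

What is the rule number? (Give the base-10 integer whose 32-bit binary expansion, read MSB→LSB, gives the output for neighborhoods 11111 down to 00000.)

  [31] ##### => .  t=3,i=6
  [30] ####. => .  t=3,i=7
  [29] ###.# => .  t=3,i=8
  [28] ###.. => #  t=2,i=6
  [27] ##.## => #  t=0,i=9
  [26] ##.#. => .  t=0,i=1
  [25] ##..# => #  t=1,i=5
  [24] ##... => .  t=1,i=0
  [23] #.### => #  t=2,i=4
  [22] #.##. => #  t=0,i=7
  [21] #.#.# => .  t=8,i=3
  [20] #.#.. => .  t=0,i=2
  [19] #..## => #  t=2,i=8
  [18] #..#. => #  t=0,i=4
  [17] #...# => .  t=1,i=1
  [16] #.... => .  t=4,i=5
  [15] .#### => .  t=3,i=5
  [14] .###. => #  t=2,i=5
  [13] .##.# => .  t=0,i=0
  [12] .##.. => #  t=1,i=4
  [11] .#.## => .  t=0,i=6
  [10] .#.#. => .  t=9,i=10
  [9] .#..# => #  t=0,i=3
  [8] .#... => #  t=9,i=1
  [7] ..### => .  t=3,i=4
  [6] ..##. => .  t=1,i=3
  [5] ..#.# => .  t=0,i=5
  [4] ..#.. => #  t=5,i=3
  [3] ...## => #  t=1,i=2
  [2] ...#. => .  t=5,i=2
  [1] ....# => #  t=4,i=7
  [0] ..... => #  t=4,i=6
  bits 00011010110011000101001100011011 = 449598235

449598235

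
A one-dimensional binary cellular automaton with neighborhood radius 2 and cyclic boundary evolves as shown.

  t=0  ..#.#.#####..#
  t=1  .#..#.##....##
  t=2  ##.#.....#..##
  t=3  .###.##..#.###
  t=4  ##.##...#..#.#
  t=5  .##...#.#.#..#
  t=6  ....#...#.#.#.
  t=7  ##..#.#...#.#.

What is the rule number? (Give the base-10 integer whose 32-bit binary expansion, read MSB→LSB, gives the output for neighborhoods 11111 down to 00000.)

  ##### -> .   bit 31 = 0  t=0,i=8
  ####. -> .   bit 30 = 0  t=0,i=9
  ###.# -> #   bit 29 = 1  t=2,i=1
  ###.. -> .   bit 28 = 0  t=0,i=10
  ##.## -> #   bit 27 = 1  t=3,i=0
  ##.#. -> #   bit 26 = 1  t=1,i=0
  ##..# -> .   bit 25 = 0  t=0,i=11
  ##... -> .   bit 24 = 0  t=1,i=8
  #.### -> #   bit 23 = 1  t=0,i=6
  #.##. -> .   bit 22 = 0  t=1,i=6
  #.#.# -> #   bit 21 = 1  t=0,i=4
  #.#.. -> #   bit 20 = 1  t=1,i=1
  #..## -> #   bit 19 = 1  t=2,i=11
  #..#. -> #   bit 18 = 1  t=0,i=1
  #...# -> #   bit 17 = 1  t=4,i=6
  #.... -> #   bit 16 = 1  t=1,i=9
  .#### -> #   bit 15 = 1  t=0,i=7
  .###. -> .   bit 14 = 0  t=3,i=2
  .##.# -> #   bit 13 = 1  t=1,i=13
  .##.. -> .   bit 12 = 0  t=1,i=7
  .#.## -> .   bit 11 = 0  t=0,i=5
  .#.#. -> .   bit 10 = 0  t=0,i=3
  .#..# -> .   bit 9 = 0  t=0,i=0
  .#... -> .   bit 8 = 0  t=2,i=4
  ..### -> #   bit 7 = 1  t=2,i=12
  ..##. -> #   bit 6 = 1  t=1,i=12
  ..#.# -> .   bit 5 = 0  t=0,i=2
  ..#.. -> #   bit 4 = 1  t=0,i=13
  ...## -> .   bit 3 = 0  t=1,i=11
  ...#. -> .   bit 2 = 0  t=2,i=8
  ....# -> .   bit 1 = 0  t=1,i=10
  ..... -> #   bit 0 = 1  t=2,i=6
  bits 00101100101111111010000011010001 = 750756049

750756049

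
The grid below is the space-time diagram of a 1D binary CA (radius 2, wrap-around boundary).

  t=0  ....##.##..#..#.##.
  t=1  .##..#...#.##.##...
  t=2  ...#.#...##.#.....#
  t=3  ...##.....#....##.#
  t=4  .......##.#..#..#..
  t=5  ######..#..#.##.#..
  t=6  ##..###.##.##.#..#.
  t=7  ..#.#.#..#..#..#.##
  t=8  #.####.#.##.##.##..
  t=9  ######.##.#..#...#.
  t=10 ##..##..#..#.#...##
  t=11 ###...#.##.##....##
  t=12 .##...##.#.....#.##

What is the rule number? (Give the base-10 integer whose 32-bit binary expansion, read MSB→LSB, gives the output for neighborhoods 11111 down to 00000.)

  #####|.  b31=0 t=5,i=2
  ####.|#  b30=1 t=5,i=4
  ###.#|#  b29=1 t=6,i=6
  ###..|#  b28=1 t=5,i=5
  ##.##|.  b27=0 t=0,i=6
  ##.#.|.  b26=0 t=2,i=11
  ##..#|#  b25=1 t=0,i=9
  ##...|.  b24=0 t=0,i=18
  #.###|#  b23=1 t=8,i=2
  #.##.|.  b22=0 t=0,i=7
  #.#.#|#  b21=1 t=7,i=4
  #.#..|.  b20=0 t=2,i=5
  #..##|.  b19=0 t=5,i=18
  #..#.|.  b18=0 t=0,i=10
  #...#|.  b17=0 t=1,i=7
  #....|.  b16=0 t=0,i=0
  .####|#  b15=1 t=5,i=1
  .###.|.  b14=0 t=6,i=5
  .##.#|#  b13=1 t=0,i=5
  .##..|.  b12=0 t=0,i=8
  .#.##|#  b11=1 t=0,i=15
  .#.#.|#  b10=1 t=2,i=4
  .#..#|#  b9=1 t=0,i=12
  .#...|.  b8=0 t=1,i=6
  ..###|#  b7=1 t=5,i=0
  ..##.|.  b6=0 t=0,i=4
  ..#.#|#  b5=1 t=0,i=14
  ..#..|#  b4=1 t=0,i=11
  ...##|.  b3=0 t=0,i=3
  ...#.|.  b2=0 t=1,i=8
  ....#|#  b1=1 t=0,i=2
  .....|#  b0=1 t=0,i=1
  bits 01110010101000001010111010110011 = 1923133107

1923133107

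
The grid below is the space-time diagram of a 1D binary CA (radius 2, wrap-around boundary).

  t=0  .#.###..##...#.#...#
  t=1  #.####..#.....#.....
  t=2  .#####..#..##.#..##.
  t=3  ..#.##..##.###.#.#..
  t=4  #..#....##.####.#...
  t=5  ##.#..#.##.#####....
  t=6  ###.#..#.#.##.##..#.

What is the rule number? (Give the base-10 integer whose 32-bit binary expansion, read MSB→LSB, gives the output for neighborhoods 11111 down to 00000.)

  #####|.  b31=0 t=2,i=3
  ####.|#  b30=1 t=1,i=4
  ###.#|#  b29=1 t=3,i=13
  ###..|#  b28=1 t=0,i=5
  ##.##|.  b27=0 t=3,i=10
  ##.#.|#  b26=1 t=2,i=13
  ##..#|.  b25=0 t=0,i=6
  ##...|.  b24=0 t=0,i=10
  #.###|#  b23=1 t=0,i=3
  #.##.|.  b22=0 t=3,i=4
  #.#.#|.  b21=0 t=0,i=1
  #.#..|.  b20=0 t=0,i=15
  #..##|.  b19=0 t=0,i=7
  #..#.|.  b18=0 t=1,i=7
  #...#|.  b17=0 t=0,i=11
  #....|.  b16=0 t=1,i=10
  .####|#  b15=1 t=1,i=3
  .###.|#  b14=1 t=0,i=4
  .##.#|#  b13=1 t=2,i=12
  .##..|.  b12=0 t=0,i=9
  .#.##|#  b11=1 t=0,i=2
  .#.#.|#  b10=1 t=0,i=0
  .#..#|#  b9=1 t=2,i=9
  .#...|.  b8=0 t=0,i=16
  ..###|.  b7=0 t=2,i=1
  ..##.|#  b6=1 t=0,i=8
  ..#.#|.  b5=0 t=0,i=13
  ..#..|#  b4=1 t=1,i=8
  ...##|.  b3=0 t=4,i=7
  ...#.|.  b2=0 t=0,i=12
  ....#|#  b1=1 t=1,i=12
  .....|#  b0=1 t=1,i=11
  bits 01110100100000001110111001010011 = 1954606675

1954606675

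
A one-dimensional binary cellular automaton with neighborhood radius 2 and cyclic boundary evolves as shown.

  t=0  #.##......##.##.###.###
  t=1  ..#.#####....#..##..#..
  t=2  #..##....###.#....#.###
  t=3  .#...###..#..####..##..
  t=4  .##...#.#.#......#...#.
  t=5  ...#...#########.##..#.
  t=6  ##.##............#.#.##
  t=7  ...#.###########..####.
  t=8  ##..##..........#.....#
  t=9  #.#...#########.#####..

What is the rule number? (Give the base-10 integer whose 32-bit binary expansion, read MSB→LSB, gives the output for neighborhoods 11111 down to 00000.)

66145555

  nb #####: next=.  (t=1,i=6, bit31=0)
  nb ####.: next=.  (t=0,i=22, bit30=0)
  nb ###.#: next=.  (t=0,i=0, bit29=0)
  nb ###..: next=.  (t=1,i=8, bit28=0)
  nb ##.##: next=.  (t=0,i=1, bit27=0)
  nb ##.#.: next=.  (t=2,i=12, bit26=0)
  nb ##..#: next=#  (t=1,i=18, bit25=1)
  nb ##...: next=#  (t=0,i=4, bit24=1)
  nb #.###: next=#  (t=0,i=16, bit23=1)
  nb #.##.: next=#  (t=0,i=2, bit22=1)
  nb #.#.#: next=#  (t=4,i=8, bit21=1)
  nb #.#..: next=#  (t=2,i=13, bit20=1)
  nb #..##: next=.  (t=1,i=15, bit19=0)
  nb #..#.: next=.  (t=1,i=19, bit18=0)
  nb #...#: next=.  (t=3,i=3, bit17=0)
  nb #....: next=#  (t=0,i=5, bit16=1)
  nb .####: next=.  (t=0,i=21, bit15=0)
  nb .###.: next=#  (t=0,i=17, bit14=1)
  nb .##.#: next=.  (t=0,i=11, bit13=0)
  nb .##..: next=.  (t=0,i=3, bit12=0)
  nb .#.##: next=#  (t=1,i=3, bit11=1)
  nb .#.#.: next=#  (t=4,i=7, bit10=1)
  nb .#..#: next=.  (t=1,i=14, bit9=0)
  nb .#...: next=#  (t=1,i=21, bit8=1)
  nb ..###: next=.  (t=2,i=9, bit7=0)
  nb ..##.: next=.  (t=0,i=10, bit6=0)
  nb ..#.#: next=.  (t=1,i=2, bit5=0)
  nb ..#..: next=#  (t=1,i=13, bit4=1)
  nb ...##: next=.  (t=0,i=9, bit3=0)
  nb ...#.: next=.  (t=1,i=1, bit2=0)
  nb ....#: next=#  (t=0,i=8, bit1=1)
  nb .....: next=#  (t=0,i=6, bit0=1)
  bits 00000011111100010100110100010011 = 66145555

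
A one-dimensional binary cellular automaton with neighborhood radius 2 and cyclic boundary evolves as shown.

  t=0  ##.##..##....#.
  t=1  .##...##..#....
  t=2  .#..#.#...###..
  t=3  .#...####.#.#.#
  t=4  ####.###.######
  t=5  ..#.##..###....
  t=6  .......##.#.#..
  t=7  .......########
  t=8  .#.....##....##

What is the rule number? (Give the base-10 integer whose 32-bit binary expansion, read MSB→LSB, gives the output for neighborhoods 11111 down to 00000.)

  [31] ##### => .  t=4,i=0
  [30] ####. => #  t=3,i=7
  [29] ###.# => .  t=3,i=8
  [28] ###.. => #  t=2,i=12
  [27] ##.## => #  t=0,i=2
  [26] ##.#. => #  t=3,i=9
  [25] ##..# => .  t=0,i=5
  [24] ##... => .  t=0,i=9
  [23] #.### => #  t=4,i=5
  [22] #.##. => .  t=0,i=0
  [21] #.#.# => #  t=3,i=10
  [20] #.#.. => #  t=2,i=6
  [19] #..## => #  t=0,i=6
  [18] #..#. => .  t=1,i=9
  [17] #...# => #  t=1,i=4
  [16] #.... => #  t=0,i=10
  [15] .#### => #  t=3,i=6
  [14] .###. => .  t=2,i=11
  [13] .##.# => #  t=0,i=1
  [12] .##.. => .  t=0,i=4
  [11] .#.## => .  t=0,i=14
  [10] .#.#. => #  t=2,i=5
  [9] .#..# => .  t=2,i=2
  [8] .#... => #  t=1,i=11
  [7] ..### => #  t=2,i=10
  [6] ..##. => #  t=0,i=7
  [5] ..#.# => .  t=0,i=13
  [4] ..#.. => #  t=1,i=10
  [3] ...## => .  t=1,i=0
  [2] ...#. => .  t=0,i=12
  [1] ....# => .  t=0,i=11
  [0] ..... => .  t=1,i=13
  bits 01011100101110111010010111010000 = 1555801552

1555801552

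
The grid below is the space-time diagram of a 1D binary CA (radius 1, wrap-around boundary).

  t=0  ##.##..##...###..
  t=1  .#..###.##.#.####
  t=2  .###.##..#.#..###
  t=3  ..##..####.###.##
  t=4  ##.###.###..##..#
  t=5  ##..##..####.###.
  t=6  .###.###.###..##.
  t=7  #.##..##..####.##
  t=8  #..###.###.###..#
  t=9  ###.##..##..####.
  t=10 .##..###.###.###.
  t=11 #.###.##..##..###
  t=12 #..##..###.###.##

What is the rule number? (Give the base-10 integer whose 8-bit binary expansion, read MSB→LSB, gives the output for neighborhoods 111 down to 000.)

214

  ###|#  b7=1 t=0,i=13
  ##.|#  b6=1 t=0,i=1
  #.#|.  b5=0 t=0,i=2
  #..|#  b4=1 t=0,i=5
  .##|.  b3=0 t=0,i=0
  .#.|#  b2=1 t=1,i=1
  ..#|#  b1=1 t=0,i=6
  ...|.  b0=0 t=0,i=10
  bits 11010110 = 214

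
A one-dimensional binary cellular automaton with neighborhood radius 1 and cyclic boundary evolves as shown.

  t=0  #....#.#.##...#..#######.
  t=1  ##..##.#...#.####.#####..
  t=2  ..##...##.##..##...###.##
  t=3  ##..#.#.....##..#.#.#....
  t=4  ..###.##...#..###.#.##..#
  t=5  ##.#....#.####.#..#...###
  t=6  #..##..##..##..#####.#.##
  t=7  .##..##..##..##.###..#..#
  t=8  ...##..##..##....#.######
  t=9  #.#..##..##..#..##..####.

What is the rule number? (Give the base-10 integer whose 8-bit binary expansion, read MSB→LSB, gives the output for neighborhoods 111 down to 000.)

  ###|#  b7=1 t=0,i=18
  ##.|.  b6=0 t=0,i=10
  #.#|.  b5=0 t=0,i=6
  #..|#  b4=1 t=0,i=1
  .##|.  b3=0 t=0,i=9
  .#.|#  b2=1 t=0,i=0
  ..#|#  b1=1 t=0,i=4
  ...|.  b0=0 t=0,i=2
  bits 10010110 = 150

150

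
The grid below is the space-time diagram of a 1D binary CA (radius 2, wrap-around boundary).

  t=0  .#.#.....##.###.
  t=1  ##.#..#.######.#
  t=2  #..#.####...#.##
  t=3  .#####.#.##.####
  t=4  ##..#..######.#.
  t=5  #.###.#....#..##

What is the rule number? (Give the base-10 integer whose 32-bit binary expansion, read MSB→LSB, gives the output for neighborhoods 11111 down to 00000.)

1274964089

  [31] ##### => .  t=1,i=10
  [30] ####. => #  t=1,i=12
  [29] ###.# => .  t=1,i=1
  [28] ###.. => .  t=0,i=14
  [27] ##.## => #  t=0,i=11
  [26] ##.#. => .  t=1,i=2
  [25] ##..# => #  t=0,i=15
  [24] ##... => #  t=2,i=9
  [23] #.### => #  t=0,i=12
  [22] #.##. => #  t=3,i=9
  [21] #.#.# => #  t=3,i=7
  [20] #.#.. => #  t=0,i=3
  [19] #..## => #  t=4,i=6
  [18] #..#. => #  t=0,i=0
  [17] #...# => #  t=2,i=10
  [16] #.... => .  t=0,i=5
  [15] .#### => .  t=1,i=9
  [14] .###. => #  t=0,i=13
  [13] .##.# => #  t=0,i=10
  [12] .##.. => .  t=4,i=1
  [11] .#.## => #  t=1,i=7
  [10] .#.#. => .  t=0,i=2
  [9] .#..# => .  t=1,i=4
  [8] .#... => .  t=0,i=4
  [7] ..### => .  t=4,i=7
  [6] ..##. => #  t=0,i=9
  [5] ..#.# => #  t=0,i=1
  [4] ..#.. => #  t=4,i=4
  [3] ...## => #  t=0,i=8
  [2] ...#. => .  t=2,i=11
  [1] ....# => .  t=0,i=7
  [0] ..... => #  t=0,i=6
  bits 01001011111111100110100001111001 = 1274964089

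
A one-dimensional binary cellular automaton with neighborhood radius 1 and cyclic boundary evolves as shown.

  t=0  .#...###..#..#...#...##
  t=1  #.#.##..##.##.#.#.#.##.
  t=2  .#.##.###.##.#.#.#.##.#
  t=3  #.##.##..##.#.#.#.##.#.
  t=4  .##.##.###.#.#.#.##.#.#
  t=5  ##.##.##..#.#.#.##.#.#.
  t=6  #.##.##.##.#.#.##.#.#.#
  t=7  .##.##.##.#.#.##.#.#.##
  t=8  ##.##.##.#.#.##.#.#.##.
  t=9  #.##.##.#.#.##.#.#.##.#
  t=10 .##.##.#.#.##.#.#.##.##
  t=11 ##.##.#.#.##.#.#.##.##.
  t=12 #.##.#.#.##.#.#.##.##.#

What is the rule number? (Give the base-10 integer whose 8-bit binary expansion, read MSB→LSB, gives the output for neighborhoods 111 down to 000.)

58

  [7] ### => .  t=0,i=6
  [6] ##. => .  t=0,i=7
  [5] #.# => #  t=0,i=0
  [4] #.. => #  t=0,i=2
  [3] .## => #  t=0,i=5
  [2] .#. => .  t=0,i=1
  [1] ..# => #  t=0,i=4
  [0] ... => .  t=0,i=3
  bits 00111010 = 58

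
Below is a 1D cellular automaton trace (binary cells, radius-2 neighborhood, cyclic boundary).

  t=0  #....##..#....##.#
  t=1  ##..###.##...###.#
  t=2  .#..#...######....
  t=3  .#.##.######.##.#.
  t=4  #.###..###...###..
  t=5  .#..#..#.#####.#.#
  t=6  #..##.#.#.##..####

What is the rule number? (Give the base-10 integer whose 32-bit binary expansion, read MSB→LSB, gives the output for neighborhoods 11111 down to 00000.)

2506538201

  nb #####: next=#  (t=2,i=10, bit31=1)
  nb ####.: next=.  (t=2,i=12, bit30=0)
  nb ###.#: next=.  (t=1,i=6, bit29=0)
  nb ###..: next=#  (t=1,i=1, bit28=1)
  nb ##.##: next=.  (t=0,i=16, bit27=0)
  nb ##.#.: next=#  (t=3,i=15, bit26=1)
  nb ##..#: next=.  (t=0,i=7, bit25=0)
  nb ##...: next=#  (t=0,i=1, bit24=1)
  nb #.###: next=.  (t=1,i=17, bit23=0)
  nb #.##.: next=#  (t=0,i=17, bit22=1)
  nb #.#.#: next=#  (t=5,i=15, bit21=1)
  nb #.#..: next=.  (t=3,i=16, bit20=0)
  nb #..##: next=.  (t=1,i=3, bit19=0)
  nb #..#.: next=#  (t=0,i=8, bit18=1)
  nb #...#: next=#  (t=1,i=11, bit17=1)
  nb #....: next=.  (t=0,i=2, bit16=0)
  nb .####: next=#  (t=2,i=9, bit15=1)
  nb .###.: next=.  (t=1,i=0, bit14=0)
  nb .##.#: next=#  (t=0,i=15, bit13=1)
  nb .##..: next=#  (t=0,i=0, bit12=1)
  nb .#.##: next=#  (t=3,i=2, bit11=1)
  nb .#.#.: next=#  (t=5,i=0, bit10=1)
  nb .#..#: next=.  (t=2,i=2, bit9=0)
  nb .#...: next=.  (t=0,i=10, bit8=0)
  nb ..###: next=#  (t=1,i=4, bit7=1)
  nb ..##.: next=#  (t=0,i=5, bit6=1)
  nb ..#.#: next=.  (t=3,i=1, bit5=0)
  nb ..#..: next=#  (t=0,i=9, bit4=1)
  nb ...##: next=#  (t=0,i=4, bit3=1)
  nb ...#.: next=.  (t=2,i=0, bit2=0)
  nb ....#: next=.  (t=0,i=3, bit1=0)
  nb .....: next=#  (t=2,i=16, bit0=1)
  bits 10010101011001101011110011011001 = 2506538201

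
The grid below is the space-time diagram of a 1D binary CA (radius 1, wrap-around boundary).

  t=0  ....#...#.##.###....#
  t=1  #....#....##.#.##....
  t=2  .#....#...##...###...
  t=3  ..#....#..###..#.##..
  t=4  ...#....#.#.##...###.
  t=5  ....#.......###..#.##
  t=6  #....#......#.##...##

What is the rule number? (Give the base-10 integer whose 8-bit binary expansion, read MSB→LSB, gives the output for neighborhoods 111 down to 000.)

88

  nb ###: next=.  (t=0,i=14, bit7=0)
  nb ##.: next=#  (t=0,i=11, bit6=1)
  nb #.#: next=.  (t=0,i=9, bit5=0)
  nb #..: next=#  (t=0,i=0, bit4=1)
  nb .##: next=#  (t=0,i=10, bit3=1)
  nb .#.: next=.  (t=0,i=4, bit2=0)
  nb ..#: next=.  (t=0,i=3, bit1=0)
  nb ...: next=.  (t=0,i=1, bit0=0)
  bits 01011000 = 88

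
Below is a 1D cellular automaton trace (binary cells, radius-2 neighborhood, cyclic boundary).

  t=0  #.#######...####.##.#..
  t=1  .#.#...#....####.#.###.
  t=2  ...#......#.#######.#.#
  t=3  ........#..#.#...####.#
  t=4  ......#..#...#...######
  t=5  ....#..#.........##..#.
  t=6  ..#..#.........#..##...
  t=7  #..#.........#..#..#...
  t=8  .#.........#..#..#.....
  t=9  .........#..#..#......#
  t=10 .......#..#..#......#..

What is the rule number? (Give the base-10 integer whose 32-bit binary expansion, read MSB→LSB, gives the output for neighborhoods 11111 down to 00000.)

  [31] ##### => .  t=0,i=4
  [30] ####. => #  t=0,i=7
  [29] ###.# => #  t=0,i=15
  [28] ###.. => .  t=0,i=8
  [27] ##.## => .  t=0,i=16
  [26] ##.#. => #  t=0,i=19
  [25] ##..# => #  t=1,i=22
  [24] ##... => .  t=0,i=9
  [23] #.### => .  t=0,i=2
  [22] #.##. => #  t=0,i=17
  [21] #.#.# => #  t=1,i=17
  [20] #.#.. => #  t=0,i=20
  [19] #..## => .  t=6,i=17
  [18] #..#. => .  t=0,i=22
  [17] #...# => .  t=0,i=10
  [16] #.... => .  t=1,i=9
  [15] .#### => #  t=0,i=3
  [14] .###. => #  t=1,i=20
  [13] .##.# => .  t=0,i=18
  [12] .##.. => #  t=5,i=18
  [11] .#.## => #  t=0,i=1
  [10] .#.#. => .  t=1,i=2
  [9] .#..# => #  t=0,i=21
  [8] .#... => .  t=1,i=4
  [7] ..### => #  t=0,i=12
  [6] ..##. => .  t=5,i=17
  [5] ..#.# => .  t=0,i=0
  [4] ..#.. => .  t=1,i=7
  [3] ...## => .  t=0,i=11
  [2] ...#. => .  t=1,i=6
  [1] ....# => #  t=1,i=10
  [0] ..... => .  t=2,i=6
  bits 01100110011100001101101010000010 = 1718672002

1718672002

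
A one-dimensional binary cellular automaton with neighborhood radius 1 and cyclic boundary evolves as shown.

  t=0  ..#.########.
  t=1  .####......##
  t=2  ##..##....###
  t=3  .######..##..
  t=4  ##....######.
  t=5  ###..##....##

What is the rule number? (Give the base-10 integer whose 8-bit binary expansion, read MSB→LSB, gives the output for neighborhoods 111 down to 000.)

126

  nb ###: next=.  (t=0,i=5, bit7=0)
  nb ##.: next=#  (t=0,i=11, bit6=1)
  nb #.#: next=#  (t=0,i=3, bit5=1)
  nb #..: next=#  (t=0,i=12, bit4=1)
  nb .##: next=#  (t=0,i=4, bit3=1)
  nb .#.: next=#  (t=0,i=2, bit2=1)
  nb ..#: next=#  (t=0,i=1, bit1=1)
  nb ...: next=.  (t=0,i=0, bit0=0)
  bits 01111110 = 126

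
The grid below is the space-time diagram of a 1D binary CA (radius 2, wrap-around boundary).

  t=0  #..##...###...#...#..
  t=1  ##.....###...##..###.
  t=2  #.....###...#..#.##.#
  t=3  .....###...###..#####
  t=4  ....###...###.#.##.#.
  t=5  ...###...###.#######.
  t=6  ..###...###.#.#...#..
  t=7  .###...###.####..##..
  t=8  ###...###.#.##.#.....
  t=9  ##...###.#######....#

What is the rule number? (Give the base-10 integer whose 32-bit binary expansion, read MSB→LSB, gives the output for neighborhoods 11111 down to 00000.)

  #####|.  b31=0 t=3,i=18
  ####.|#  b30=1 t=3,i=19
  ###.#|.  b29=0 t=1,i=19
  ###..|.  b28=0 t=0,i=10
  ##.##|#  b27=1 t=1,i=20
  ##.#.|#  b26=1 t=4,i=13
  ##..#|#  b25=1 t=1,i=15
  ##...|.  b24=0 t=0,i=5
  #.###|.  b23=0 t=5,i=13
  #.##.|#  b22=1 t=1,i=0
  #.#.#|#  b21=1 t=4,i=14
  #.#..|#  b20=1 t=4,i=19
  #..##|.  b19=0 t=0,i=2
  #..#.|.  b18=0 t=0,i=20
  #...#|.  b17=0 t=0,i=6
  #....|.  b16=0 t=1,i=3
  .####|#  b15=1 t=3,i=17
  .###.|#  b14=1 t=0,i=9
  .##.#|#  b13=1 t=2,i=18
  .##..|.  b12=0 t=0,i=4
  .#.##|#  b11=1 t=2,i=16
  .#.#.|#  b10=1 t=6,i=13
  .#..#|#  b9=1 t=0,i=1
  .#...|.  b8=0 t=0,i=15
  ..###|#  b7=1 t=0,i=8
  ..##.|.  b6=0 t=0,i=3
  ..#.#|.  b5=0 t=2,i=15
  ..#..|#  b4=1 t=0,i=0
  ...##|#  b3=1 t=0,i=7
  ...#.|#  b2=1 t=0,i=13
  ....#|.  b1=0 t=1,i=5
  .....|.  b0=0 t=1,i=4
  bits 01001110011100001110111010011100 = 1316023964

1316023964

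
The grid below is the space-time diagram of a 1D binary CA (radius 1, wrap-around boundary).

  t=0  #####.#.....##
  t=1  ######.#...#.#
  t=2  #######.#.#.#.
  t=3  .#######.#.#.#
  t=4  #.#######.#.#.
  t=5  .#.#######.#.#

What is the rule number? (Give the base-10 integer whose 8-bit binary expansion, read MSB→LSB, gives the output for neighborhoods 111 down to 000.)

  nb ###: next=#  (t=0,i=0, bit7=1)
  nb ##.: next=#  (t=0,i=4, bit6=1)
  nb #.#: next=#  (t=0,i=5, bit5=1)
  nb #..: next=#  (t=0,i=7, bit4=1)
  nb .##: next=.  (t=0,i=12, bit3=0)
  nb .#.: next=.  (t=0,i=6, bit2=0)
  nb ..#: next=#  (t=0,i=11, bit1=1)
  nb ...: next=.  (t=0,i=8, bit0=0)
  bits 11110010 = 242

242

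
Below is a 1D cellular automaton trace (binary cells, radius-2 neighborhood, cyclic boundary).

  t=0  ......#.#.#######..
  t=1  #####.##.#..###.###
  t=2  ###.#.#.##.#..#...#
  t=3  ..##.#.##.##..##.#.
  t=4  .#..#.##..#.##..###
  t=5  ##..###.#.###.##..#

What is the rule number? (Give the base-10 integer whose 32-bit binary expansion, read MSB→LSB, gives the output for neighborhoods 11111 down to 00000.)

3076066619

  ##### -> #   bit 31 = 1  t=0,i=12
  ####. -> .   bit 30 = 0  t=0,i=15
  ###.# -> #   bit 29 = 1  t=1,i=4
  ###.. -> #   bit 28 = 1  t=0,i=16
  ##.## -> .   bit 27 = 0  t=1,i=5
  ##.#. -> #   bit 26 = 1  t=1,i=8
  ##..# -> #   bit 25 = 1  t=3,i=12
  ##... -> #   bit 24 = 1  t=0,i=17
  #.### -> .   bit 23 = 0  t=0,i=10
  #.##. -> #   bit 22 = 1  t=1,i=6
  #.#.# -> .   bit 21 = 0  t=0,i=8
  #.#.. -> #   bit 20 = 1  t=1,i=9
  #..## -> #   bit 19 = 1  t=1,i=11
  #..#. -> .   bit 18 = 0  t=2,i=13
  #...# -> .   bit 17 = 0  t=2,i=16
  #.... -> #   bit 16 = 1  t=0,i=18
  .#### -> .   bit 15 = 0  t=0,i=11
  .###. -> .   bit 14 = 0  t=1,i=13
  .##.# -> .   bit 13 = 0  t=1,i=7
  .##.. -> .   bit 12 = 0  t=3,i=11
  .#.## -> #   bit 11 = 1  t=0,i=9
  .#.#. -> #   bit 10 = 1  t=0,i=7
  .#..# -> .   bit 9 = 0  t=1,i=10
  .#... -> #   bit 8 = 1  t=2,i=15
  ..### -> .   bit 7 = 0  t=1,i=12
  ..##. -> .   bit 6 = 0  t=3,i=2
  ..#.# -> #   bit 5 = 1  t=0,i=6
  ..#.. -> #   bit 4 = 1  t=2,i=14
  ...## -> #   bit 3 = 1  t=2,i=17
  ...#. -> .   bit 2 = 0  t=0,i=5
  ....# -> #   bit 1 = 1  t=0,i=4
  ..... -> #   bit 0 = 1  t=0,i=0
  bits 10110111010110010000110100111011 = 3076066619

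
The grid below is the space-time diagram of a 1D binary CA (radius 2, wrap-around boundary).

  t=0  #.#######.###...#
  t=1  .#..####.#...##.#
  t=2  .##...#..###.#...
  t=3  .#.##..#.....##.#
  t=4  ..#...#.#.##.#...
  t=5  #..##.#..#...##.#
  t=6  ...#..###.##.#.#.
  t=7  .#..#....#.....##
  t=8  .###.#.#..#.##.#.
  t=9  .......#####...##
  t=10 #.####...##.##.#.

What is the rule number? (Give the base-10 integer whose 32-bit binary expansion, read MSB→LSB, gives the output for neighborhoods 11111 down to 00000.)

3373665123

  [31] ##### => #  t=0,i=4
  [30] ####. => #  t=0,i=7
  [29] ###.# => .  t=0,i=8
  [28] ###.. => .  t=0,i=12
  [27] ##.## => #  t=0,i=1
  [26] ##.#. => .  t=1,i=8
  [25] ##..# => .  t=3,i=5
  [24] ##... => #  t=0,i=13
  [23] #.### => .  t=0,i=2
  [22] #.##. => .  t=3,i=3
  [21] #.#.# => .  t=1,i=16
  [20] #.#.. => #  t=1,i=1
  [19] #..## => .  t=1,i=3
  [18] #..#. => #  t=3,i=6
  [17] #...# => #  t=0,i=14
  [16] #.... => .  t=2,i=15
  [15] .#### => .  t=0,i=3
  [14] .###. => .  t=0,i=11
  [13] .##.# => .  t=0,i=0
  [12] .##.. => .  t=2,i=2
  [11] .#.## => #  t=3,i=2
  [10] .#.#. => .  t=1,i=0
  [9] .#..# => #  t=1,i=2
  [8] .#... => #  t=1,i=10
  [7] ..### => .  t=1,i=4
  [6] ..##. => #  t=0,i=16
  [5] ..#.# => #  t=4,i=6
  [4] ..#.. => .  t=2,i=6
  [3] ...## => .  t=0,i=15
  [2] ...#. => .  t=2,i=5
  [1] ....# => #  t=2,i=16
  [0] ..... => #  t=3,i=10
  bits 11001001000101100000101101100011 = 3373665123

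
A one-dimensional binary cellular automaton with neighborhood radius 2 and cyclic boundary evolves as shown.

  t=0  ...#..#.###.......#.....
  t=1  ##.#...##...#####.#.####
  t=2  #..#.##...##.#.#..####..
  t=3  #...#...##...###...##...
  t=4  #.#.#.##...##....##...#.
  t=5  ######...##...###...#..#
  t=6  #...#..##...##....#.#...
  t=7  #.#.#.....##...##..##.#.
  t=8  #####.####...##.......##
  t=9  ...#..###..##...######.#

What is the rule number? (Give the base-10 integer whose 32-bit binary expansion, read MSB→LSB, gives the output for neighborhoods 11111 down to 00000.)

1085508635

  ##### -> .   bit 31 = 0  t=1,i=14
  ####. -> #   bit 30 = 1  t=1,i=0
  ###.# -> .   bit 29 = 0  t=1,i=1
  ###.. -> .   bit 28 = 0  t=0,i=10
  ##.## -> .   bit 27 = 0  t=8,i=5
  ##.#. -> .   bit 26 = 0  t=1,i=2
  ##..# -> .   bit 25 = 0  t=2,i=22
  ##... -> .   bit 24 = 0  t=0,i=11
  #.### -> #   bit 23 = 1  t=0,i=8
  #.##. -> .   bit 22 = 0  t=2,i=5
  #.#.# -> #   bit 21 = 1  t=1,i=18
  #.#.. -> #   bit 20 = 1  t=1,i=3
  #..## -> .   bit 19 = 0  t=2,i=17
  #..#. -> .   bit 18 = 0  t=0,i=5
  #...# -> #   bit 17 = 1  t=1,i=5
  #.... -> #   bit 16 = 1  t=0,i=12
  .#### -> #   bit 15 = 1  t=1,i=13
  .###. -> .   bit 14 = 0  t=0,i=9
  .##.# -> .   bit 13 = 0  t=2,i=11
  .##.. -> .   bit 12 = 0  t=1,i=8
  .#.## -> #   bit 11 = 1  t=0,i=7
  .#.#. -> #   bit 10 = 1  t=2,i=14
  .#..# -> .   bit 9 = 0  t=0,i=4
  .#... -> .   bit 8 = 0  t=0,i=19
  ..### -> .   bit 7 = 0  t=1,i=12
  ..##. -> .   bit 6 = 0  t=1,i=7
  ..#.# -> .   bit 5 = 0  t=0,i=6
  ..#.. -> #   bit 4 = 1  t=0,i=3
  ...## -> #   bit 3 = 1  t=1,i=6
  ...#. -> .   bit 2 = 0  t=0,i=2
  ....# -> #   bit 1 = 1  t=0,i=1
  ..... -> #   bit 0 = 1  t=0,i=0
  bits 01000000101100111000110000011011 = 1085508635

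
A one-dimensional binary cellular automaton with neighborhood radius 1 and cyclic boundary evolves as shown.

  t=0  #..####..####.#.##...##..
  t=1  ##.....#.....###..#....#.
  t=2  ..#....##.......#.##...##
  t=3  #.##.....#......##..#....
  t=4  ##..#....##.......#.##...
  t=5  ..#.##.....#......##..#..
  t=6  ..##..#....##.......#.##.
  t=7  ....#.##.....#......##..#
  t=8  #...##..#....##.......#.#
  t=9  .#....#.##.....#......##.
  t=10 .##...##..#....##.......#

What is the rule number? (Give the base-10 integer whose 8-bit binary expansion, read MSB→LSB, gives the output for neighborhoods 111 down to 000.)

52

  [7] ### => .  t=0,i=4
  [6] ##. => .  t=0,i=6
  [5] #.# => #  t=0,i=13
  [4] #.. => #  t=0,i=1
  [3] .## => .  t=0,i=3
  [2] .#. => #  t=0,i=0
  [1] ..# => .  t=0,i=2
  [0] ... => .  t=0,i=19
  bits 00110100 = 52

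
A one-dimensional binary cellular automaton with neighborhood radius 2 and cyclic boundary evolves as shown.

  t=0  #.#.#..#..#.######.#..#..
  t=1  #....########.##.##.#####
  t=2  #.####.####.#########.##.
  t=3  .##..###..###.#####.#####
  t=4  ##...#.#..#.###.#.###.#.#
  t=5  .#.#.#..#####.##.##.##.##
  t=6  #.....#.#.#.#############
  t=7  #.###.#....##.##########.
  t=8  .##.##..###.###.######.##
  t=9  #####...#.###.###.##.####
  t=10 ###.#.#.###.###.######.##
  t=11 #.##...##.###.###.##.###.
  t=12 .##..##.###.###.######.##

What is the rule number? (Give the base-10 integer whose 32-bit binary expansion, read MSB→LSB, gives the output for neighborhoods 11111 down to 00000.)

  nb #####: next=#  (t=0,i=14, bit31=1)
  nb ####.: next=.  (t=0,i=16, bit30=0)
  nb ###.#: next=#  (t=0,i=17, bit29=1)
  nb ###..: next=#  (t=1,i=0, bit28=1)
  nb ##.##: next=#  (t=1,i=13, bit27=1)
  nb ##.#.: next=#  (t=0,i=18, bit26=1)
  nb ##..#: next=.  (t=3,i=3, bit25=0)
  nb ##...: next=.  (t=1,i=1, bit24=0)
  nb #.###: next=#  (t=0,i=12, bit23=1)
  nb #.##.: next=#  (t=1,i=14, bit22=1)
  nb #.#.#: next=.  (t=0,i=2, bit21=0)
  nb #.#..: next=.  (t=0,i=4, bit20=0)
  nb #..##: next=.  (t=3,i=4, bit19=0)
  nb #..#.: next=#  (t=0,i=6, bit18=1)
  nb #...#: next=#  (t=4,i=3, bit17=1)
  nb #....: next=#  (t=1,i=2, bit16=1)
  nb .####: next=.  (t=0,i=13, bit15=0)
  nb .###.: next=.  (t=3,i=6, bit14=0)
  nb .##.#: next=#  (t=1,i=15, bit13=1)
  nb .##..: next=.  (t=3,i=2, bit12=0)
  nb .#.##: next=#  (t=0,i=11, bit11=1)
  nb .#.#.: next=.  (t=0,i=1, bit10=0)
  nb .#..#: next=#  (t=0,i=5, bit9=1)
  nb .#...: next=.  (t=7,i=7, bit8=0)
  nb ..###: next=#  (t=1,i=5, bit7=1)
  nb ..##.: next=.  (t=7,i=11, bit6=0)
  nb ..#.#: next=#  (t=0,i=0, bit5=1)
  nb ..#..: next=#  (t=0,i=7, bit4=1)
  nb ...##: next=#  (t=1,i=4, bit3=1)
  nb ...#.: next=.  (t=4,i=4, bit2=0)
  nb ....#: next=#  (t=1,i=3, bit1=1)
  nb .....: next=#  (t=6,i=3, bit0=1)
  bits 10111100110001110010101010111011 = 3167169211

3167169211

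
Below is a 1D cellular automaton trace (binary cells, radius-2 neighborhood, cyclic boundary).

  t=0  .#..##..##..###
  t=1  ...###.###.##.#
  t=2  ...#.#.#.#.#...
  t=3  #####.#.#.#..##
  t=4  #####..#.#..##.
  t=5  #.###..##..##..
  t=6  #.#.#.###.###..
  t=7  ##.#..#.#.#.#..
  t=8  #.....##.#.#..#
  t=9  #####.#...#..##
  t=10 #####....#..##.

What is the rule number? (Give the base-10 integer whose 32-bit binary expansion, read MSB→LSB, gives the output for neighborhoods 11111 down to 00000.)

  nb #####: next=#  (t=3,i=0, bit31=1)
  nb ####.: next=#  (t=3,i=3, bit30=1)
  nb ###.#: next=#  (t=0,i=14, bit29=1)
  nb ###..: next=#  (t=4,i=4, bit28=1)
  nb ##.##: next=.  (t=1,i=6, bit27=0)
  nb ##.#.: next=.  (t=0,i=0, bit26=0)
  nb ##..#: next=.  (t=0,i=6, bit25=0)
  nb ##...: next=#  (t=8,i=1, bit24=1)
  nb #.###: next=#  (t=1,i=7, bit23=1)
  nb #.##.: next=#  (t=1,i=11, bit22=1)
  nb #.#.#: next=.  (t=2,i=5, bit21=0)
  nb #.#..: next=.  (t=0,i=1, bit20=0)
  nb #..##: next=#  (t=0,i=3, bit19=1)
  nb #..#.: next=.  (t=4,i=6, bit18=0)
  nb #...#: next=.  (t=1,i=1, bit17=0)
  nb #....: next=#  (t=2,i=13, bit16=1)
  nb .####: next=.  (t=3,i=14, bit15=0)
  nb .###.: next=.  (t=0,i=13, bit14=0)
  nb .##.#: next=.  (t=1,i=12, bit13=0)
  nb .##..: next=#  (t=0,i=5, bit12=1)
  nb .#.##: next=.  (t=5,i=1, bit11=0)
  nb .#.#.: next=#  (t=2,i=4, bit10=1)
  nb .#..#: next=.  (t=0,i=2, bit9=0)
  nb .#...: next=.  (t=1,i=0, bit8=0)
  nb ..###: next=#  (t=0,i=12, bit7=1)
  nb ..##.: next=#  (t=0,i=4, bit6=1)
  nb ..#.#: next=#  (t=2,i=3, bit5=1)
  nb ..#..: next=.  (t=9,i=10, bit4=0)
  nb ...##: next=.  (t=1,i=2, bit3=0)
  nb ...#.: next=#  (t=2,i=2, bit2=1)
  nb ....#: next=#  (t=2,i=1, bit1=1)
  nb .....: next=#  (t=2,i=0, bit0=1)
  bits 11110001110010010001010011100111 = 4056487143

4056487143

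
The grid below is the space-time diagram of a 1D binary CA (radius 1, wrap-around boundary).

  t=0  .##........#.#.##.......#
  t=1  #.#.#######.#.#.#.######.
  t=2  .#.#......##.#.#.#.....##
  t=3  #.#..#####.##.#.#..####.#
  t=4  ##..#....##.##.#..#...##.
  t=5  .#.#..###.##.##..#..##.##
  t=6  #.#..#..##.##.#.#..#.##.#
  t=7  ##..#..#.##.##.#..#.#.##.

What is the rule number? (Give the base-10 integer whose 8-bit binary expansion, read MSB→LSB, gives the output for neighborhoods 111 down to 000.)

  nb ###: next=.  (t=1,i=5, bit7=0)
  nb ##.: next=#  (t=0,i=2, bit6=1)
  nb #.#: next=#  (t=0,i=0, bit5=1)
  nb #..: next=.  (t=0,i=3, bit4=0)
  nb .##: next=.  (t=0,i=1, bit3=0)
  nb .#.: next=.  (t=0,i=11, bit2=0)
  nb ..#: next=#  (t=0,i=10, bit1=1)
  nb ...: next=#  (t=0,i=4, bit0=1)
  bits 01100011 = 99

99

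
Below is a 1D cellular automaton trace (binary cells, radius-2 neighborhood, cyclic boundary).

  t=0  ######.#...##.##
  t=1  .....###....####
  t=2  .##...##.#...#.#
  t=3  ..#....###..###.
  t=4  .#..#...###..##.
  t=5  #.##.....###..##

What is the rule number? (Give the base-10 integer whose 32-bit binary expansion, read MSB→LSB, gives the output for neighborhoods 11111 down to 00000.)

1050015269

  [31] ##### => .  t=0,i=0
  [30] ####. => .  t=0,i=4
  [29] ###.# => #  t=0,i=5
  [28] ###.. => #  t=1,i=7
  [27] ##.## => #  t=0,i=13
  [26] ##.#. => #  t=0,i=6
  [25] ##..# => #  t=3,i=10
  [24] ##... => .  t=1,i=0
  [23] #.### => #  t=0,i=14
  [22] #.##. => .  t=2,i=1
  [21] #.#.# => .  t=2,i=15
  [20] #.#.. => #  t=0,i=7
  [19] #..## => .  t=3,i=11
  [18] #..#. => #  t=4,i=0
  [17] #...# => .  t=0,i=9
  [16] #.... => #  t=1,i=1
  [15] .#### => #  t=0,i=15
  [14] .###. => #  t=1,i=6
  [13] .##.# => #  t=0,i=12
  [12] .##.. => #  t=2,i=2
  [11] .#.## => .  t=2,i=0
  [10] .#.#. => #  t=2,i=14
  [9] .#..# => #  t=4,i=2
  [8] .#... => .  t=0,i=8
  [7] ..### => .  t=1,i=5
  [6] ..##. => .  t=0,i=11
  [5] ..#.# => #  t=2,i=13
  [4] ..#.. => .  t=3,i=2
  [3] ...## => .  t=0,i=10
  [2] ...#. => #  t=2,i=12
  [1] ....# => .  t=1,i=3
  [0] ..... => #  t=1,i=2
  bits 00111110100101011111011000100101 = 1050015269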